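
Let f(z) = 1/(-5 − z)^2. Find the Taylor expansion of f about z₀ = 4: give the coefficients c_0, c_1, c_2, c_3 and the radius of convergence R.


Let w = z − z₀, so z = z₀ + w.
Then -5 − z = -5 − (z₀ + w) = (-5 − z₀) − w = -9 − w.
f(z) = 1/(-9 − w)^2 = (1/(-9)^2) · (1 − w/(-9))^{−2}.
By the binomial series (1−u)^{−2} = Σ_{n≥0} C(n+1, 1) u^n for |u|<1, with u = w/(-9):
  c_n = C(n+1, 1) / (-9)^(n+2).
  c_0 = 1/(-9)^2 = 1/81.
  c_1 = 2/(-9)^3 = -2/729.
  c_2 = 3/(-9)^4 = 1/2187.
  c_3 = 4/(-9)^5 = -4/59049.
The series is valid for |w/d| < 1, i.e. |z − z₀| < |d|.
Radius of convergence: R = |-5 − z₀| = |-9| = 9 (distance from z₀ to the singularity z = -5).

c_0 = 1/81, c_1 = -2/729, c_2 = 1/2187, c_3 = -4/59049; R = 9.


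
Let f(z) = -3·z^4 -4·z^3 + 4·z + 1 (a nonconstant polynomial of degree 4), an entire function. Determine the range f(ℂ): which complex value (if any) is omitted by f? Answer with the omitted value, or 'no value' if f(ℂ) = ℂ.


Little Picard bounds the complement of f(ℂ) to at most one point.
For every w ∈ ℂ, the equation p(z) − w = 0 is a nonconstant polynomial in z and hence has at least one root by the fundamental theorem of algebra. So p is surjective onto ℂ, omitting no value.

Omitted value: no value.


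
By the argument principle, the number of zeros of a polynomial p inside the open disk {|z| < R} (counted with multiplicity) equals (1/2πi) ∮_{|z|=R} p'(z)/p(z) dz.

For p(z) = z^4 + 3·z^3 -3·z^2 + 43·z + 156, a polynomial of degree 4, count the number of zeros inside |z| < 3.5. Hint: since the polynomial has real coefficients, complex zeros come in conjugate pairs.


The zeros of p are: -3, -4, (2 + 3i), (2 - 3i).
Their magnitudes are: 3, 4, 3.606, 3.606.
Zeros with |z| < R = 3.5: -3.
Count = 1.
By the argument principle, (1/2πi) ∮_{|z|=R} p'(z)/p(z) dz equals exactly this count.

Number of zeros inside |z| < 3.5: 1.


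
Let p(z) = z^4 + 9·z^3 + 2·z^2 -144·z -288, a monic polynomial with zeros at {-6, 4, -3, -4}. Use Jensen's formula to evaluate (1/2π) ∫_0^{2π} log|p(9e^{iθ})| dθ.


Zeros: -6, -4, -3, 4; r = 9.
Inside |z| < r: -6, -4, -3, 4. Outside (|z| ≥ r): ∅.
p(0) = -288, so log|p(0)| = log(288) = 5.6630.
Apply Jensen: I(r) = log|p(0)| + Σ_k log(r/|z_k|), summed over zeros inside |z| < r.
  log(r/|z_k|) for z_k = -6: log(9/6) = 0.4055
  log(r/|z_k|) for z_k = 4: log(9/4) = 0.8109
  log(r/|z_k|) for z_k = -3: log(9/3) = 1.0986
  log(r/|z_k|) for z_k = -4: log(9/4) = 0.8109
Sum over inside zeros: 3.1259.
I(r) = log|p(0)| + (inside sum) = 5.6630 + 3.1259 = 8.7889.
Closed form (all zeros inside, monic): I(r) = n·log(r) = 4·log(9) = 8.7889. ✓

I(r) ≈ 8.7889.


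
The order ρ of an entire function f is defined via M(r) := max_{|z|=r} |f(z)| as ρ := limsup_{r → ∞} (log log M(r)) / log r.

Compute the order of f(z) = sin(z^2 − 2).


Write sin(w) = (e^{iw} ± e^{−iw})/(2 or 2i), so |sin(w)| ≤ e^{|w|}. With w = z^2 − 2, |w| ≤ 1r^2 + 2 on |z|=r, giving M(r) ≤ e^{1r^2 + 2} and ρ ≤ 2. For the lower bound, choose z on |z|=r with 1z^2 purely imaginary of modulus 1r^2; then |sin(z^2 − 2)| grows like e^{1r^2}/2, so ρ ≥ 2. Hence ρ = 2.
Therefore ρ = 2.

Order ρ = 2.


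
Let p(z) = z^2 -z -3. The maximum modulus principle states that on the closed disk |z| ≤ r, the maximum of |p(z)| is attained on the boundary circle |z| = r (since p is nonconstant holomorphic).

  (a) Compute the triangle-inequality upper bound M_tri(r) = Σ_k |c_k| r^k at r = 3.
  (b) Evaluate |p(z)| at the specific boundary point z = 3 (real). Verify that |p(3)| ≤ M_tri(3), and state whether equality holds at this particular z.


Coefficients: c_0 = -3, c_1 = -1, c_2 = 1. Radius r = 3.
Part (a). Triangle bound: M_tri(r) = Σ_k |c_k| r^k
  = |-3|·3^0 + |-1|·3^1 + |1|·3^2
  = 3 + 3 + 9 = 15.
This bounds M(r) := max_{|z|=r} |p(z)| from above; equality holds iff all terms c_k z^k can be made to align in phase at a single z on |z|=r.
Part (b). At z = 3 (real, on the circle |z| = r):
  p(3) = (-3)·3^0 + (-1)·3^1 + (1)·3^2 = 3.
  |p(3)| = 3.
Check: |p(3)| = 3 ≤ 15 = M_tri(3). ✓ Equality does not hold at z = 3 (the coefficients have mixed signs, so the terms do not all align in phase there).

M_tri(3) = 15; |p(3)| = 3; equality at z=3: no.


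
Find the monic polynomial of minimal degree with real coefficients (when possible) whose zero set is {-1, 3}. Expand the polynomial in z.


The polynomial is p(z) = ∏_{α ∈ S} (z − α), where S = {-1, 3}.
Expanding the product yields: p(z) = z^2 -2·z -3.
The resulting polynomial has degree 2 and real coefficients as required.

p(z) = z^2 -2·z -3.


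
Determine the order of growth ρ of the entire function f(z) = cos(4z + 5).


cos(w) is a linear combination of e^{iw} and e^{−iw} (or e^w, e^{−w} in the hyperbolic case), so |cos(w)| ≤ e^{|w|}. With w = 4z + 5, |w| ≤ 4|z| + 5 = 4r + 5 on |z| = r, giving M(r) ≤ e^{4r + 5}, so ρ ≤ 1. On a suitable ray (z = it for sin/cos; z = t for sinh/cosh, t real → ∞), |cos(4z + 5)| grows like e^{4|t|}/2, so ρ ≥ 1. Hence ρ = 1.
Therefore ρ = 1.

Order ρ = 1.


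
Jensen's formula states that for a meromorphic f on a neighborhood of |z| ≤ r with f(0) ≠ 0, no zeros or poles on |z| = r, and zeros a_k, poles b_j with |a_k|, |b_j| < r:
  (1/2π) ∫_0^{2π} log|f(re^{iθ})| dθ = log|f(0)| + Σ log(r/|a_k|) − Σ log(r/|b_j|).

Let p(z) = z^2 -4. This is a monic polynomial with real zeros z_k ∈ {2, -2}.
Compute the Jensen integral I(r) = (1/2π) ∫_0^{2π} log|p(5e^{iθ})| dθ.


Zeros: -2, 2; r = 5.
Inside |z| < r: -2, 2. Outside (|z| ≥ r): ∅.
p(0) = -4, so log|p(0)| = log(4) = 1.3863.
Apply Jensen: I(r) = log|p(0)| + Σ_k log(r/|z_k|), summed over zeros inside |z| < r.
  log(r/|z_k|) for z_k = 2: log(5/2) = 0.9163
  log(r/|z_k|) for z_k = -2: log(5/2) = 0.9163
Sum over inside zeros: 1.8326.
I(r) = log|p(0)| + (inside sum) = 1.3863 + 1.8326 = 3.2189.
Closed form (all zeros inside, monic): I(r) = n·log(r) = 2·log(5) = 3.2189. ✓

I(r) ≈ 3.2189.


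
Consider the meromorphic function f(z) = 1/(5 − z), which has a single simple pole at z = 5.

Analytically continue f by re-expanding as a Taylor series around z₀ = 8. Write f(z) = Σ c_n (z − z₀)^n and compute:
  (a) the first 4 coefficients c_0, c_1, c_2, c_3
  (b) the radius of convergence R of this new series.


Let w = z − z₀, so z = z₀ + w.
Then 5 − z = 5 − (z₀ + w) = (5 − z₀) − w = -3 − w.
f(z) = 1/(-3 − w) = (1/(-3)) · 1/(1 − w/(-3)) = Σ_{n≥0} w^n / (-3)^(n+1).
So c_n = 1/(-3)^(n+1):
  c_0 = 1/(-3)^1 = -1/3.
  c_1 = 1/(-3)^2 = 1/9.
  c_2 = 1/(-3)^3 = -1/27.
  c_3 = 1/(-3)^4 = 1/81.
The series is valid for |w/d| < 1, i.e. |z − z₀| < |d|.
Radius of convergence: R = |5 − z₀| = |-3| = 3 (distance from z₀ to the singularity z = 5).

c_0 = -1/3, c_1 = 1/9, c_2 = -1/27, c_3 = 1/81; R = 3.


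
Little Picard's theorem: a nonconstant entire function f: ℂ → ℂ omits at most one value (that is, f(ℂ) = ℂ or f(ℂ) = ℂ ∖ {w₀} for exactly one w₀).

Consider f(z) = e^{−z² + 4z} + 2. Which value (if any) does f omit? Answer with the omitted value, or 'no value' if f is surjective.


Little Picard bounds the complement of f(ℂ) to at most one point.
The exponent g(z) = −z² + 4z is a nonconstant polynomial, hence surjective onto ℂ. So e^{g(z)} takes every value in {e^w : w ∈ ℂ} = ℂ ∖ {0}. Adding 2 shifts the range to ℂ ∖ {2}. f omits exactly 2.

Omitted value: 2.


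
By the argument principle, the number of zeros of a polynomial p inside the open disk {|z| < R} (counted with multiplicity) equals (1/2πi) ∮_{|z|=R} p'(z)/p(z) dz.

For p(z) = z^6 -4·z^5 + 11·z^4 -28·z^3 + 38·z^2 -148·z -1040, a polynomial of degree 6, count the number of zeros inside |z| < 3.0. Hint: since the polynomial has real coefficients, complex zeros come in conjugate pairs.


The zeros of p are: (-1 + 3i), (-1 - 3i), (2 + 3i), (2 - 3i), -2, 4.
Their magnitudes are: 3.162, 3.162, 3.606, 3.606, 2, 4.
Zeros with |z| < R = 3.0: -2.
Count = 1.
By the argument principle, (1/2πi) ∮_{|z|=R} p'(z)/p(z) dz equals exactly this count.

Number of zeros inside |z| < 3.0: 1.


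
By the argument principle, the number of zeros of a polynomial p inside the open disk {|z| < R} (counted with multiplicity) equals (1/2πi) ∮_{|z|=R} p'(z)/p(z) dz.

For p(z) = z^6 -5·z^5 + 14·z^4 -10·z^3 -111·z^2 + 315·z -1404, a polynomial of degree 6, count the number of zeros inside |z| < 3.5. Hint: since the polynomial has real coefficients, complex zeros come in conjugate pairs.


The zeros of p are: 4, -3, (2 + 3i), (2 - 3i), (0 + 3i), (0 - 3i).
Their magnitudes are: 4, 3, 3.606, 3.606, 3, 3.
Zeros with |z| < R = 3.5: -3, (0 + 3i), (0 - 3i).
Count = 3.
By the argument principle, (1/2πi) ∮_{|z|=R} p'(z)/p(z) dz equals exactly this count.

Number of zeros inside |z| < 3.5: 3.


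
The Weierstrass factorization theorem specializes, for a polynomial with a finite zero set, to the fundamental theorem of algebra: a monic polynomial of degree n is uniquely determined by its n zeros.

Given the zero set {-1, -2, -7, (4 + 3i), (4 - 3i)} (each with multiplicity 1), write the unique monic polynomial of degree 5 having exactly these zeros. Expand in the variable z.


The polynomial is p(z) = ∏_{α ∈ S} (z − α), where S = {-1, -2, -7, (4 + 3i), (4 - 3i)}.
Expanding the product yields: p(z) = z^5 + 2·z^4 -32·z^3 + 80·z^2 + 463·z + 350.
Note conjugate pairs combine to real quadratics: (z − (4+3i))(z − (4−3i)) = z² − 8z + 25.
The resulting polynomial has degree 5 and real coefficients as required.

p(z) = z^5 + 2·z^4 -32·z^3 + 80·z^2 + 463·z + 350.


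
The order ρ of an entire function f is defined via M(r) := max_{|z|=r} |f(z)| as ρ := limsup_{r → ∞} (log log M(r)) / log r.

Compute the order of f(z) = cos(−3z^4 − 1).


Write cos(w) = (e^{iw} ± e^{−iw})/(2 or 2i), so |cos(w)| ≤ e^{|w|}. With w = −3z^4 − 1, |w| ≤ 3r^4 + 1 on |z|=r, giving M(r) ≤ e^{3r^4 + 1} and ρ ≤ 4. For the lower bound, choose z on |z|=r with -3z^4 purely imaginary of modulus 3r^4; then |cos(−3z^4 − 1)| grows like e^{3r^4}/2, so ρ ≥ 4. Hence ρ = 4.
Therefore ρ = 4.

Order ρ = 4.


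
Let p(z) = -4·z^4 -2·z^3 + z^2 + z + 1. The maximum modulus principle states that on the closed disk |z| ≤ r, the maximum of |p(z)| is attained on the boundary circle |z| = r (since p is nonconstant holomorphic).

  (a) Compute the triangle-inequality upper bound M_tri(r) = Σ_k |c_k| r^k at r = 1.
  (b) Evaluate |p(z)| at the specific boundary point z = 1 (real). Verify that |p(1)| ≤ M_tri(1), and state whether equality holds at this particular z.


Coefficients: c_0 = 1, c_1 = 1, c_2 = 1, c_3 = -2, c_4 = -4. Radius r = 1.
Part (a). Triangle bound: M_tri(r) = Σ_k |c_k| r^k
  = |1|·1^0 + |1|·1^1 + |1|·1^2 + |-2|·1^3 + |-4|·1^4
  = 1 + 1 + 1 + 2 + 4 = 9.
This bounds M(r) := max_{|z|=r} |p(z)| from above; equality holds iff all terms c_k z^k can be made to align in phase at a single z on |z|=r.
Part (b). At z = 1 (real, on the circle |z| = r):
  p(1) = (1)·1^0 + (1)·1^1 + (1)·1^2 + (-2)·1^3 + (-4)·1^4 = -3.
  |p(1)| = 3.
Check: |p(1)| = 3 ≤ 9 = M_tri(1). ✓ Equality does not hold at z = 1 (the coefficients have mixed signs, so the terms do not all align in phase there).

M_tri(1) = 9; |p(1)| = 3; equality at z=1: no.


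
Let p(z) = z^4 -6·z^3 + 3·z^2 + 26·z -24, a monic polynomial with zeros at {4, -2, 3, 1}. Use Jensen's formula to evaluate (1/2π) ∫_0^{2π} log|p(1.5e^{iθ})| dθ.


Zeros: -2, 1, 3, 4; r = 1.5.
Inside |z| < r: 1. Outside (|z| ≥ r): -2, 3, 4.
p(0) = -24, so log|p(0)| = log(24) = 3.1781.
Apply Jensen: I(r) = log|p(0)| + Σ_k log(r/|z_k|), summed over zeros inside |z| < r.
  log(r/|z_k|) for z_k = 1: log(1.5/1) = 0.4055
  Outside zeros (-2, 3, 4) contribute nothing to the Jensen sum.
Sum over inside zeros: 0.4055.
I(r) = log|p(0)| + (inside sum) = 3.1781 + 0.4055 = 3.5835.
Note: since some zeros are outside |z| ≤ r, the simplified n·log(r) form does NOT apply — only the inside zeros contribute.

I(r) ≈ 3.5835.


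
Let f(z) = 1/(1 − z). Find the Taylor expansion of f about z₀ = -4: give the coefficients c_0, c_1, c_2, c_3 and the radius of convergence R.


Let w = z − z₀, so z = z₀ + w.
Then 1 − z = 1 − (z₀ + w) = (1 − z₀) − w = 5 − w.
f(z) = 1/(5 − w) = (1/(5)) · 1/(1 − w/(5)) = Σ_{n≥0} w^n / (5)^(n+1).
So c_n = 1/(5)^(n+1):
  c_0 = 1/(5)^1 = 1/5.
  c_1 = 1/(5)^2 = 1/25.
  c_2 = 1/(5)^3 = 1/125.
  c_3 = 1/(5)^4 = 1/625.
The series is valid for |w/d| < 1, i.e. |z − z₀| < |d|.
Radius of convergence: R = |1 − z₀| = |5| = 5 (distance from z₀ to the singularity z = 1).

c_0 = 1/5, c_1 = 1/25, c_2 = 1/125, c_3 = 1/625; R = 5.


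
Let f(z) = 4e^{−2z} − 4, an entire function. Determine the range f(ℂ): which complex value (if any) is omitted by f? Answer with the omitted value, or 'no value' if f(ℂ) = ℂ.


Little Picard bounds the complement of f(ℂ) to at most one point.
e^{−2z} is never zero on ℂ, so 4·e^{−2z} takes every value in ℂ ∖ {0}. Adding -4 shifts the range to ℂ ∖ {-4}. Thus f omits exactly the value -4.

Omitted value: -4.


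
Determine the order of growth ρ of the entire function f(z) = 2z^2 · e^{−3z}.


M(r) = max_{|z|=r} |2|·|z|^2·|e^{−3z}| = 2·r^2 · e^{3r^1} (the factors attain their maxima compatibly on |z|=r). Then log M(r) = log 2 + 2·log r + 3r^1, dominated by the last term, so log log M(r) ~ 1·log r. The polynomial factor 2z^2 contributes only a log r term and does not affect the order. ρ = 1.
Therefore ρ = 1.

Order ρ = 1.


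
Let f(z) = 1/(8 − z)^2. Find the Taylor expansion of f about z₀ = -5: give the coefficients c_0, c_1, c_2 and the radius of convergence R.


Let w = z − z₀, so z = z₀ + w.
Then 8 − z = 8 − (z₀ + w) = (8 − z₀) − w = 13 − w.
f(z) = 1/(13 − w)^2 = (1/(13)^2) · (1 − w/(13))^{−2}.
By the binomial series (1−u)^{−2} = Σ_{n≥0} C(n+1, 1) u^n for |u|<1, with u = w/(13):
  c_n = C(n+1, 1) / (13)^(n+2).
  c_0 = 1/(13)^2 = 1/169.
  c_1 = 2/(13)^3 = 2/2197.
  c_2 = 3/(13)^4 = 3/28561.
The series is valid for |w/d| < 1, i.e. |z − z₀| < |d|.
Radius of convergence: R = |8 − z₀| = |13| = 13 (distance from z₀ to the singularity z = 8).

c_0 = 1/169, c_1 = 2/2197, c_2 = 3/28561; R = 13.


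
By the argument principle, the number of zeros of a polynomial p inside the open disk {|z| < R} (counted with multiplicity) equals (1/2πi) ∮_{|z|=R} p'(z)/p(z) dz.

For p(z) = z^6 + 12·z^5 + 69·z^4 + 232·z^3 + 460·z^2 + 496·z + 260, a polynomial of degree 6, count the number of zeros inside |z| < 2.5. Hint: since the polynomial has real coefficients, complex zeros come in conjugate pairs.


The zeros of p are: (-3 + 1i), (-3 - 1i), (-2 + 3i), (-2 - 3i), (-1 + 1i), (-1 - 1i).
Their magnitudes are: 3.162, 3.162, 3.606, 3.606, 1.414, 1.414.
Zeros with |z| < R = 2.5: (-1 + 1i), (-1 - 1i).
Count = 2.
By the argument principle, (1/2πi) ∮_{|z|=R} p'(z)/p(z) dz equals exactly this count.

Number of zeros inside |z| < 2.5: 2.


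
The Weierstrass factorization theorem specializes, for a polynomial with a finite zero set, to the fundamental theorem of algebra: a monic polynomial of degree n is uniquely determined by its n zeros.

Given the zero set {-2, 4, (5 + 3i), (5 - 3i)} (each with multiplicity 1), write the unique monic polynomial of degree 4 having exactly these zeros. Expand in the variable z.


The polynomial is p(z) = ∏_{α ∈ S} (z − α), where S = {-2, 4, (5 + 3i), (5 - 3i)}.
Expanding the product yields: p(z) = z^4 -12·z^3 + 46·z^2 + 12·z -272.
Note conjugate pairs combine to real quadratics: (z − (5+3i))(z − (5−3i)) = z² − 10z + 34.
The resulting polynomial has degree 4 and real coefficients as required.

p(z) = z^4 -12·z^3 + 46·z^2 + 12·z -272.


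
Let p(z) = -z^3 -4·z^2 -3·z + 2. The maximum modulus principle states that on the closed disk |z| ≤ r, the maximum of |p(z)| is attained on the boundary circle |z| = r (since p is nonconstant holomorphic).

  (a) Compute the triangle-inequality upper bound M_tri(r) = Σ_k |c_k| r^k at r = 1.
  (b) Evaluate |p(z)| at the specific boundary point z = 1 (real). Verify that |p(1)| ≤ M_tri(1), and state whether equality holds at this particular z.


Coefficients: c_0 = 2, c_1 = -3, c_2 = -4, c_3 = -1. Radius r = 1.
Part (a). Triangle bound: M_tri(r) = Σ_k |c_k| r^k
  = |2|·1^0 + |-3|·1^1 + |-4|·1^2 + |-1|·1^3
  = 2 + 3 + 4 + 1 = 10.
This bounds M(r) := max_{|z|=r} |p(z)| from above; equality holds iff all terms c_k z^k can be made to align in phase at a single z on |z|=r.
Part (b). At z = 1 (real, on the circle |z| = r):
  p(1) = (2)·1^0 + (-3)·1^1 + (-4)·1^2 + (-1)·1^3 = -6.
  |p(1)| = 6.
Check: |p(1)| = 6 ≤ 10 = M_tri(1). ✓ Equality does not hold at z = 1 (the coefficients have mixed signs, so the terms do not all align in phase there).

M_tri(1) = 10; |p(1)| = 6; equality at z=1: no.


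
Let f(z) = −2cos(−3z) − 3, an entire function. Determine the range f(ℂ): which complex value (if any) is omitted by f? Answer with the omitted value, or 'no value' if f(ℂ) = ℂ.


Little Picard bounds the complement of f(ℂ) to at most one point.
cos is entire and surjective onto ℂ: for every w ∈ ℂ, cos(ζ) = w has a solution ζ ∈ ℂ (e.g., via the complex inverse arccos). With ζ = −3z this gives z = ζ/(-3). Then -2·cos(−3z) takes every value in -2·ℂ = ℂ, and adding -3 is a bijection of ℂ. So f is surjective and omits no value. (Note: only on the real line is cos bounded by [−1, 1].)

Omitted value: no value.


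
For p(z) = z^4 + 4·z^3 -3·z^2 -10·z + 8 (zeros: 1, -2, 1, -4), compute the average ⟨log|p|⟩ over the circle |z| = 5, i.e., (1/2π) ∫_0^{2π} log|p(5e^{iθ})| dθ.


Zeros: -4, -2, 1, 1; r = 5.
Inside |z| < r: -4, -2, 1, 1. Outside (|z| ≥ r): ∅.
p(0) = 8, so log|p(0)| = log(8) = 2.0794.
Apply Jensen: I(r) = log|p(0)| + Σ_k log(r/|z_k|), summed over zeros inside |z| < r.
  log(r/|z_k|) for z_k = 1: log(5/1) = 1.6094
  log(r/|z_k|) for z_k = -2: log(5/2) = 0.9163
  log(r/|z_k|) for z_k = 1: log(5/1) = 1.6094
  log(r/|z_k|) for z_k = -4: log(5/4) = 0.2231
Sum over inside zeros: 4.3583.
I(r) = log|p(0)| + (inside sum) = 2.0794 + 4.3583 = 6.4378.
Closed form (all zeros inside, monic): I(r) = n·log(r) = 4·log(5) = 6.4378. ✓

I(r) ≈ 6.4378.


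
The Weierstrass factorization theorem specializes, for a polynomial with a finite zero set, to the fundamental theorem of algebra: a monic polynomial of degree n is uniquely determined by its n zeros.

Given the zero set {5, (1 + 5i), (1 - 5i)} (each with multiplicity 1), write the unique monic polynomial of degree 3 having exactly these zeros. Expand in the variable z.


The polynomial is p(z) = ∏_{α ∈ S} (z − α), where S = {5, (1 + 5i), (1 - 5i)}.
Expanding the product yields: p(z) = z^3 -7·z^2 + 36·z -130.
Note conjugate pairs combine to real quadratics: (z − (1+5i))(z − (1−5i)) = z² − 2z + 26.
The resulting polynomial has degree 3 and real coefficients as required.

p(z) = z^3 -7·z^2 + 36·z -130.


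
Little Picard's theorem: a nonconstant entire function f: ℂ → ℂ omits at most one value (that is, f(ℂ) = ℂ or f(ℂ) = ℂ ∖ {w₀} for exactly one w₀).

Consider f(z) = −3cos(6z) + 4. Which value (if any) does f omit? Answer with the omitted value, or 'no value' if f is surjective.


Little Picard bounds the complement of f(ℂ) to at most one point.
cos is entire and surjective onto ℂ: for every w ∈ ℂ, cos(ζ) = w has a solution ζ ∈ ℂ (e.g., via the complex inverse arccos). With ζ = 6z this gives z = ζ/(6). Then -3·cos(6z) takes every value in -3·ℂ = ℂ, and adding 4 is a bijection of ℂ. So f is surjective and omits no value. (Note: only on the real line is cos bounded by [−1, 1].)

Omitted value: no value.


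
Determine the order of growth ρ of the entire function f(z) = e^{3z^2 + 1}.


|e^{3z^2 + 1}| = e^{Re(3·z^2) + 1} ≤ e^{3|z|^2 + 1} = e^{3r^2 + 1} on |z| = r, so ρ ≤ 2. Choosing z on |z|=r so that 3·z^2 is real positive (always possible by picking arg z appropriately) gives |f(z)| = e^{3r^2 + 1}, matching the bound. The additive constant 1 does not affect log log M(r) ~ 2·log r. Hence ρ = 2.
Therefore ρ = 2.

Order ρ = 2.


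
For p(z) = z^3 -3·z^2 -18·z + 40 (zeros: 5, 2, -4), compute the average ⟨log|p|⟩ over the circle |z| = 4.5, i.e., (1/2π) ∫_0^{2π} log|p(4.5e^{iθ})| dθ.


Zeros: -4, 2, 5; r = 4.5.
Inside |z| < r: -4, 2. Outside (|z| ≥ r): 5.
p(0) = 40, so log|p(0)| = log(40) = 3.6889.
Apply Jensen: I(r) = log|p(0)| + Σ_k log(r/|z_k|), summed over zeros inside |z| < r.
  log(r/|z_k|) for z_k = 2: log(4.5/2) = 0.8109
  log(r/|z_k|) for z_k = -4: log(4.5/4) = 0.1178
  Outside zeros (5) contribute nothing to the Jensen sum.
Sum over inside zeros: 0.9287.
I(r) = log|p(0)| + (inside sum) = 3.6889 + 0.9287 = 4.6176.
Note: since some zeros are outside |z| ≤ r, the simplified n·log(r) form does NOT apply — only the inside zeros contribute.

I(r) ≈ 4.6176.


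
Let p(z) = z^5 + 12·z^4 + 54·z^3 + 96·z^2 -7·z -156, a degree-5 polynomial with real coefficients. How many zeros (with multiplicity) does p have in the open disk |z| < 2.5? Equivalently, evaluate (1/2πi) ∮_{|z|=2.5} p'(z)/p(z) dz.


The zeros of p are: -4, 1, -3, (-3 + 2i), (-3 - 2i).
Their magnitudes are: 4, 1, 3, 3.606, 3.606.
Zeros with |z| < R = 2.5: 1.
Count = 1.
By the argument principle, (1/2πi) ∮_{|z|=R} p'(z)/p(z) dz equals exactly this count.

Number of zeros inside |z| < 2.5: 1.


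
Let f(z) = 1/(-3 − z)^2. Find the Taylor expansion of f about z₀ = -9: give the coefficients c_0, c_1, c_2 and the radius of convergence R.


Let w = z − z₀, so z = z₀ + w.
Then -3 − z = -3 − (z₀ + w) = (-3 − z₀) − w = 6 − w.
f(z) = 1/(6 − w)^2 = (1/(6)^2) · (1 − w/(6))^{−2}.
By the binomial series (1−u)^{−2} = Σ_{n≥0} C(n+1, 1) u^n for |u|<1, with u = w/(6):
  c_n = C(n+1, 1) / (6)^(n+2).
  c_0 = 1/(6)^2 = 1/36.
  c_1 = 2/(6)^3 = 1/108.
  c_2 = 3/(6)^4 = 1/432.
The series is valid for |w/d| < 1, i.e. |z − z₀| < |d|.
Radius of convergence: R = |-3 − z₀| = |6| = 6 (distance from z₀ to the singularity z = -3).

c_0 = 1/36, c_1 = 1/108, c_2 = 1/432; R = 6.


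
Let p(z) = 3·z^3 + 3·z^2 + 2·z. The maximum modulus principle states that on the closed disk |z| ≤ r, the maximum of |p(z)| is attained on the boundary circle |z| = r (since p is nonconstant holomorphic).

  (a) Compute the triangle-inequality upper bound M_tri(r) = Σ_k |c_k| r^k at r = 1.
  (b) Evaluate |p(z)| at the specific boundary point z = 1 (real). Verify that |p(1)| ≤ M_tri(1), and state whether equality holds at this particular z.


Coefficients: c_0 = 0, c_1 = 2, c_2 = 3, c_3 = 3. Radius r = 1.
Part (a). Triangle bound: M_tri(r) = Σ_k |c_k| r^k
  = |0|·1^0 + |2|·1^1 + |3|·1^2 + |3|·1^3
  = 0 + 2 + 3 + 3 = 8.
This bounds M(r) := max_{|z|=r} |p(z)| from above; equality holds iff all terms c_k z^k can be made to align in phase at a single z on |z|=r.
Part (b). At z = 1 (real, on the circle |z| = r):
  p(1) = (0)·1^0 + (2)·1^1 + (3)·1^2 + (3)·1^3 = 8.
  |p(1)| = 8.
Since all nonzero coefficients share the same sign, |p(1)| = 8 = M_tri(1); the triangle bound is attained at z = 1, so in fact M(r) = 8.

M_tri(1) = 8; |p(1)| = 8; equality at z=1: yes.


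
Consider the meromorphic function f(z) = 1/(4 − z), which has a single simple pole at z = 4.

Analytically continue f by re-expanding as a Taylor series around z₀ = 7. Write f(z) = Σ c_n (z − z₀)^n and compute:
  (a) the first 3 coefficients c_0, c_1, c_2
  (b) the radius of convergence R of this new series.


Let w = z − z₀, so z = z₀ + w.
Then 4 − z = 4 − (z₀ + w) = (4 − z₀) − w = -3 − w.
f(z) = 1/(-3 − w) = (1/(-3)) · 1/(1 − w/(-3)) = Σ_{n≥0} w^n / (-3)^(n+1).
So c_n = 1/(-3)^(n+1):
  c_0 = 1/(-3)^1 = -1/3.
  c_1 = 1/(-3)^2 = 1/9.
  c_2 = 1/(-3)^3 = -1/27.
The series is valid for |w/d| < 1, i.e. |z − z₀| < |d|.
Radius of convergence: R = |4 − z₀| = |-3| = 3 (distance from z₀ to the singularity z = 4).

c_0 = -1/3, c_1 = 1/9, c_2 = -1/27; R = 3.


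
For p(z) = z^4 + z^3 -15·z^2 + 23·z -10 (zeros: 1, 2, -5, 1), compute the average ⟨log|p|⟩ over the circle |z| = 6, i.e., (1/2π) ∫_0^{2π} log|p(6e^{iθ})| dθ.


Zeros: -5, 1, 1, 2; r = 6.
Inside |z| < r: -5, 1, 1, 2. Outside (|z| ≥ r): ∅.
p(0) = -10, so log|p(0)| = log(10) = 2.3026.
Apply Jensen: I(r) = log|p(0)| + Σ_k log(r/|z_k|), summed over zeros inside |z| < r.
  log(r/|z_k|) for z_k = 1: log(6/1) = 1.7918
  log(r/|z_k|) for z_k = 2: log(6/2) = 1.0986
  log(r/|z_k|) for z_k = -5: log(6/5) = 0.1823
  log(r/|z_k|) for z_k = 1: log(6/1) = 1.7918
Sum over inside zeros: 4.8645.
I(r) = log|p(0)| + (inside sum) = 2.3026 + 4.8645 = 7.1670.
Closed form (all zeros inside, monic): I(r) = n·log(r) = 4·log(6) = 7.1670. ✓

I(r) ≈ 7.1670.


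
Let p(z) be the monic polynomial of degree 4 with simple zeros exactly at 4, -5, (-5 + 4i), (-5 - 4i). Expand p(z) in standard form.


The polynomial is p(z) = ∏_{α ∈ S} (z − α), where S = {4, -5, (-5 + 4i), (-5 - 4i)}.
Expanding the product yields: p(z) = z^4 + 11·z^3 + 31·z^2 -159·z -820.
Note conjugate pairs combine to real quadratics: (z − (-5+4i))(z − (-5−4i)) = z² + 10z + 41.
The resulting polynomial has degree 4 and real coefficients as required.

p(z) = z^4 + 11·z^3 + 31·z^2 -159·z -820.


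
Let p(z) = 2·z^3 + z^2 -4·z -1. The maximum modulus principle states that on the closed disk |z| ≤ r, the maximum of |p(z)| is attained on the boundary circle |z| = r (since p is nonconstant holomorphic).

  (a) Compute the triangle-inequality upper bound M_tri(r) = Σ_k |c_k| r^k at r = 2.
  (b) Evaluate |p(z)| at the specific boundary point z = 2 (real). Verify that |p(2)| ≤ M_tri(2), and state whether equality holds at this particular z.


Coefficients: c_0 = -1, c_1 = -4, c_2 = 1, c_3 = 2. Radius r = 2.
Part (a). Triangle bound: M_tri(r) = Σ_k |c_k| r^k
  = |-1|·2^0 + |-4|·2^1 + |1|·2^2 + |2|·2^3
  = 1 + 8 + 4 + 16 = 29.
This bounds M(r) := max_{|z|=r} |p(z)| from above; equality holds iff all terms c_k z^k can be made to align in phase at a single z on |z|=r.
Part (b). At z = 2 (real, on the circle |z| = r):
  p(2) = (-1)·2^0 + (-4)·2^1 + (1)·2^2 + (2)·2^3 = 11.
  |p(2)| = 11.
Check: |p(2)| = 11 ≤ 29 = M_tri(2). ✓ Equality does not hold at z = 2 (the coefficients have mixed signs, so the terms do not all align in phase there).

M_tri(2) = 29; |p(2)| = 11; equality at z=2: no.


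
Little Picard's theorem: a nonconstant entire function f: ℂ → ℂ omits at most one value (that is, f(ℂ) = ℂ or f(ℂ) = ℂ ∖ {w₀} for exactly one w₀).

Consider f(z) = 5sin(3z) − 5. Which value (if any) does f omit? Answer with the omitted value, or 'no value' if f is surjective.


Little Picard bounds the complement of f(ℂ) to at most one point.
sin is entire and surjective onto ℂ: for every w ∈ ℂ, sin(ζ) = w has a solution ζ ∈ ℂ (e.g., via the complex inverse arcsin). With ζ = 3z this gives z = ζ/(3). Then 5·sin(3z) takes every value in 5·ℂ = ℂ, and adding -5 is a bijection of ℂ. So f is surjective and omits no value. (Note: only on the real line is sin bounded by [−1, 1].)

Omitted value: no value.


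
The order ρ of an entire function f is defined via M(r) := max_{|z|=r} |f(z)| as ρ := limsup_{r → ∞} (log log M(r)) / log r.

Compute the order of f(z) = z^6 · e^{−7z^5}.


M(r) = max_{|z|=r} |1|·|z|^6·|e^{−7z^5}| = 1·r^6 · e^{7r^5} (the factors attain their maxima compatibly on |z|=r). Then log M(r) = log 1 + 6·log r + 7r^5, dominated by the last term, so log log M(r) ~ 5·log r. The polynomial factor 1z^6 contributes only a log r term and does not affect the order. ρ = 5.
Therefore ρ = 5.

Order ρ = 5.


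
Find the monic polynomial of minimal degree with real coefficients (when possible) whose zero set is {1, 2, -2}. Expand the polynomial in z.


The polynomial is p(z) = ∏_{α ∈ S} (z − α), where S = {1, 2, -2}.
Expanding the product yields: p(z) = z^3 -z^2 -4·z + 4.
The resulting polynomial has degree 3 and real coefficients as required.

p(z) = z^3 -z^2 -4·z + 4.


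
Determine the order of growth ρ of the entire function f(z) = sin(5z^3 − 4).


Write sin(w) = (e^{iw} ± e^{−iw})/(2 or 2i), so |sin(w)| ≤ e^{|w|}. With w = 5z^3 − 4, |w| ≤ 5r^3 + 4 on |z|=r, giving M(r) ≤ e^{5r^3 + 4} and ρ ≤ 3. For the lower bound, choose z on |z|=r with 5z^3 purely imaginary of modulus 5r^3; then |sin(5z^3 − 4)| grows like e^{5r^3}/2, so ρ ≥ 3. Hence ρ = 3.
Therefore ρ = 3.

Order ρ = 3.


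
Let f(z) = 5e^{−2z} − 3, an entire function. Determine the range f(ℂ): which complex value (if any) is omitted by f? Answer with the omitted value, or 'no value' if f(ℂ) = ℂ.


Little Picard bounds the complement of f(ℂ) to at most one point.
e^{−2z} is never zero on ℂ, so 5·e^{−2z} takes every value in ℂ ∖ {0}. Adding -3 shifts the range to ℂ ∖ {-3}. Thus f omits exactly the value -3.

Omitted value: -3.


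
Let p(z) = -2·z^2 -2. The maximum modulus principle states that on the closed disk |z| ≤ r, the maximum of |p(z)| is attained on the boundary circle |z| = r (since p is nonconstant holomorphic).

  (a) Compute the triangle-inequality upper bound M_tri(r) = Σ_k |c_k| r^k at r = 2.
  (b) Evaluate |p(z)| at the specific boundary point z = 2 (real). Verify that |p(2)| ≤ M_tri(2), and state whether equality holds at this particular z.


Coefficients: c_0 = -2, c_1 = 0, c_2 = -2. Radius r = 2.
Part (a). Triangle bound: M_tri(r) = Σ_k |c_k| r^k
  = |-2|·2^0 + |0|·2^1 + |-2|·2^2
  = 2 + 0 + 8 = 10.
This bounds M(r) := max_{|z|=r} |p(z)| from above; equality holds iff all terms c_k z^k can be made to align in phase at a single z on |z|=r.
Part (b). At z = 2 (real, on the circle |z| = r):
  p(2) = (-2)·2^0 + (0)·2^1 + (-2)·2^2 = -10.
  |p(2)| = 10.
Since all nonzero coefficients share the same sign, |p(2)| = 10 = M_tri(2); the triangle bound is attained at z = 2, so in fact M(r) = 10.

M_tri(2) = 10; |p(2)| = 10; equality at z=2: yes.


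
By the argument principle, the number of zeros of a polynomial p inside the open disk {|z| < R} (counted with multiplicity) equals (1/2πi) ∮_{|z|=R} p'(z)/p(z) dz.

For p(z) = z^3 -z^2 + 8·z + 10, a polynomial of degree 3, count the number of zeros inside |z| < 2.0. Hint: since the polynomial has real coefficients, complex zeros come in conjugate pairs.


The zeros of p are: -1, (1 + 3i), (1 - 3i).
Their magnitudes are: 1, 3.162, 3.162.
Zeros with |z| < R = 2.0: -1.
Count = 1.
By the argument principle, (1/2πi) ∮_{|z|=R} p'(z)/p(z) dz equals exactly this count.

Number of zeros inside |z| < 2.0: 1.


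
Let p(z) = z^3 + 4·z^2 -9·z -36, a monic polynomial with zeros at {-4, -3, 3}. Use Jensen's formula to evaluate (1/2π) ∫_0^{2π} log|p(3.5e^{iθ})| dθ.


Zeros: -4, -3, 3; r = 3.5.
Inside |z| < r: -3, 3. Outside (|z| ≥ r): -4.
p(0) = -36, so log|p(0)| = log(36) = 3.5835.
Apply Jensen: I(r) = log|p(0)| + Σ_k log(r/|z_k|), summed over zeros inside |z| < r.
  log(r/|z_k|) for z_k = -3: log(3.5/3) = 0.1542
  log(r/|z_k|) for z_k = 3: log(3.5/3) = 0.1542
  Outside zeros (-4) contribute nothing to the Jensen sum.
Sum over inside zeros: 0.3083.
I(r) = log|p(0)| + (inside sum) = 3.5835 + 0.3083 = 3.8918.
Note: since some zeros are outside |z| ≤ r, the simplified n·log(r) form does NOT apply — only the inside zeros contribute.

I(r) ≈ 3.8918.


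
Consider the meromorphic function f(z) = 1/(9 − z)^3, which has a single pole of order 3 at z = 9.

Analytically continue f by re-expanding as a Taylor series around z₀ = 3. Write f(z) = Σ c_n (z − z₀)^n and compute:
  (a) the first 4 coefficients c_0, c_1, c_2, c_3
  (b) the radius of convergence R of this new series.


Let w = z − z₀, so z = z₀ + w.
Then 9 − z = 9 − (z₀ + w) = (9 − z₀) − w = 6 − w.
f(z) = 1/(6 − w)^3 = (1/(6)^3) · (1 − w/(6))^{−3}.
By the binomial series (1−u)^{−3} = Σ_{n≥0} C(n+2, 2) u^n for |u|<1, with u = w/(6):
  c_n = C(n+2, 2) / (6)^(n+3).
  c_0 = 1/(6)^3 = 1/216.
  c_1 = 3/(6)^4 = 1/432.
  c_2 = 6/(6)^5 = 1/1296.
  c_3 = 10/(6)^6 = 5/23328.
The series is valid for |w/d| < 1, i.e. |z − z₀| < |d|.
Radius of convergence: R = |9 − z₀| = |6| = 6 (distance from z₀ to the singularity z = 9).

c_0 = 1/216, c_1 = 1/432, c_2 = 1/1296, c_3 = 5/23328; R = 6.


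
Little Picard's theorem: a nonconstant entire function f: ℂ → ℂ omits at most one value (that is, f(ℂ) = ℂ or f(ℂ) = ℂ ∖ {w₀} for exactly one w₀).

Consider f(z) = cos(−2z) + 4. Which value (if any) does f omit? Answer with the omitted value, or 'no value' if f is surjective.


Little Picard bounds the complement of f(ℂ) to at most one point.
cos is entire and surjective onto ℂ: for every w ∈ ℂ, cos(ζ) = w has a solution ζ ∈ ℂ (e.g., via the complex inverse arccos). With ζ = −2z this gives z = ζ/(-2). Then 1·cos(−2z) takes every value in 1·ℂ = ℂ, and adding 4 is a bijection of ℂ. So f is surjective and omits no value. (Note: only on the real line is cos bounded by [−1, 1].)

Omitted value: no value.


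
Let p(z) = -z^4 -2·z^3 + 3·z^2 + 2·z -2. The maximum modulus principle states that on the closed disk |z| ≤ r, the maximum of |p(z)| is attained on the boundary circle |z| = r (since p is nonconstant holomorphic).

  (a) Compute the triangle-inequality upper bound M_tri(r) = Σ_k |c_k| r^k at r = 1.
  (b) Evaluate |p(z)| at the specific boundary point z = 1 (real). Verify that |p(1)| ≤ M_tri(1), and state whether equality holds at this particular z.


Coefficients: c_0 = -2, c_1 = 2, c_2 = 3, c_3 = -2, c_4 = -1. Radius r = 1.
Part (a). Triangle bound: M_tri(r) = Σ_k |c_k| r^k
  = |-2|·1^0 + |2|·1^1 + |3|·1^2 + |-2|·1^3 + |-1|·1^4
  = 2 + 2 + 3 + 2 + 1 = 10.
This bounds M(r) := max_{|z|=r} |p(z)| from above; equality holds iff all terms c_k z^k can be made to align in phase at a single z on |z|=r.
Part (b). At z = 1 (real, on the circle |z| = r):
  p(1) = (-2)·1^0 + (2)·1^1 + (3)·1^2 + (-2)·1^3 + (-1)·1^4 = 0.
  |p(1)| = 0.
Check: |p(1)| = 0 ≤ 10 = M_tri(1). ✓ Equality does not hold at z = 1 (the coefficients have mixed signs, so the terms do not all align in phase there).

M_tri(1) = 10; |p(1)| = 0; equality at z=1: no.


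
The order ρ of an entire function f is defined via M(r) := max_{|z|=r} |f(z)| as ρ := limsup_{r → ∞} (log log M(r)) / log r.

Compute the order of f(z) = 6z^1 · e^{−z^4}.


M(r) = max_{|z|=r} |6|·|z|^1·|e^{−z^4}| = 6·r^1 · e^{1r^4} (the factors attain their maxima compatibly on |z|=r). Then log M(r) = log 6 + 1·log r + 1r^4, dominated by the last term, so log log M(r) ~ 4·log r. The polynomial factor 6z^1 contributes only a log r term and does not affect the order. ρ = 4.
Therefore ρ = 4.

Order ρ = 4.


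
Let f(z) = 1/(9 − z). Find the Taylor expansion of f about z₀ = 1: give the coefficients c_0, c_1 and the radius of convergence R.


Let w = z − z₀, so z = z₀ + w.
Then 9 − z = 9 − (z₀ + w) = (9 − z₀) − w = 8 − w.
f(z) = 1/(8 − w) = (1/(8)) · 1/(1 − w/(8)) = Σ_{n≥0} w^n / (8)^(n+1).
So c_n = 1/(8)^(n+1):
  c_0 = 1/(8)^1 = 1/8.
  c_1 = 1/(8)^2 = 1/64.
The series is valid for |w/d| < 1, i.e. |z − z₀| < |d|.
Radius of convergence: R = |9 − z₀| = |8| = 8 (distance from z₀ to the singularity z = 9).

c_0 = 1/8, c_1 = 1/64; R = 8.


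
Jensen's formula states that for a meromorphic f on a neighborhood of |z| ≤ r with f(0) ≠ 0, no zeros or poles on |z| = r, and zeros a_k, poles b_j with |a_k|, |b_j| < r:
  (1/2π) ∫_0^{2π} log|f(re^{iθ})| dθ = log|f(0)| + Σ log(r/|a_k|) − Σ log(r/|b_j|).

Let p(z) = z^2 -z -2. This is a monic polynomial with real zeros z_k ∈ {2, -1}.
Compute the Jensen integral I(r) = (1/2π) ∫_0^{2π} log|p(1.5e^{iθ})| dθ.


Zeros: -1, 2; r = 1.5.
Inside |z| < r: -1. Outside (|z| ≥ r): 2.
p(0) = -2, so log|p(0)| = log(2) = 0.6931.
Apply Jensen: I(r) = log|p(0)| + Σ_k log(r/|z_k|), summed over zeros inside |z| < r.
  log(r/|z_k|) for z_k = -1: log(1.5/1) = 0.4055
  Outside zeros (2) contribute nothing to the Jensen sum.
Sum over inside zeros: 0.4055.
I(r) = log|p(0)| + (inside sum) = 0.6931 + 0.4055 = 1.0986.
Note: since some zeros are outside |z| ≤ r, the simplified n·log(r) form does NOT apply — only the inside zeros contribute.

I(r) ≈ 1.0986.


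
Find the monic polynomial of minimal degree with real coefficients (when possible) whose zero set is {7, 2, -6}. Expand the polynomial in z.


The polynomial is p(z) = ∏_{α ∈ S} (z − α), where S = {7, 2, -6}.
Expanding the product yields: p(z) = z^3 -3·z^2 -40·z + 84.
The resulting polynomial has degree 3 and real coefficients as required.

p(z) = z^3 -3·z^2 -40·z + 84.


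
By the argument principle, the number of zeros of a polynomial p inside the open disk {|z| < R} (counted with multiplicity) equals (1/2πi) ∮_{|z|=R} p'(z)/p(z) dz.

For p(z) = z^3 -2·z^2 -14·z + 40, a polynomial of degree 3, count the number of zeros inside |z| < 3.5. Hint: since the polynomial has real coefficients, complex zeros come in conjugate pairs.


The zeros of p are: (3 + 1i), (3 - 1i), -4.
Their magnitudes are: 3.162, 3.162, 4.
Zeros with |z| < R = 3.5: (3 + 1i), (3 - 1i).
Count = 2.
By the argument principle, (1/2πi) ∮_{|z|=R} p'(z)/p(z) dz equals exactly this count.

Number of zeros inside |z| < 3.5: 2.


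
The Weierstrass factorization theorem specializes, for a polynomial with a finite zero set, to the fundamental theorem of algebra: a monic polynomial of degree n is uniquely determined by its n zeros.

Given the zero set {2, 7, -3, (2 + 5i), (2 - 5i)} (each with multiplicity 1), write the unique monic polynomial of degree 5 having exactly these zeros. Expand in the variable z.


The polynomial is p(z) = ∏_{α ∈ S} (z − α), where S = {2, 7, -3, (2 + 5i), (2 - 5i)}.
Expanding the product yields: p(z) = z^5 -10·z^4 + 40·z^3 -80·z^2 -545·z + 1218.
Note conjugate pairs combine to real quadratics: (z − (2+5i))(z − (2−5i)) = z² − 4z + 29.
The resulting polynomial has degree 5 and real coefficients as required.

p(z) = z^5 -10·z^4 + 40·z^3 -80·z^2 -545·z + 1218.


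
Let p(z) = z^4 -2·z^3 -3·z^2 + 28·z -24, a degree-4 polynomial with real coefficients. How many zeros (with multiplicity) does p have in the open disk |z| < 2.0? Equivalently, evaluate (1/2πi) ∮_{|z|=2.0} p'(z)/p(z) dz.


The zeros of p are: -3, (2 + 2i), (2 - 2i), 1.
Their magnitudes are: 3, 2.828, 2.828, 1.
Zeros with |z| < R = 2.0: 1.
Count = 1.
By the argument principle, (1/2πi) ∮_{|z|=R} p'(z)/p(z) dz equals exactly this count.

Number of zeros inside |z| < 2.0: 1.


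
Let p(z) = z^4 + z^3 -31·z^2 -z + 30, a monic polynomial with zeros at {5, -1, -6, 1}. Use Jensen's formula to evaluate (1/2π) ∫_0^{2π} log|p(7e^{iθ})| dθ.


Zeros: -6, -1, 1, 5; r = 7.
Inside |z| < r: -6, -1, 1, 5. Outside (|z| ≥ r): ∅.
p(0) = 30, so log|p(0)| = log(30) = 3.4012.
Apply Jensen: I(r) = log|p(0)| + Σ_k log(r/|z_k|), summed over zeros inside |z| < r.
  log(r/|z_k|) for z_k = 5: log(7/5) = 0.3365
  log(r/|z_k|) for z_k = -1: log(7/1) = 1.9459
  log(r/|z_k|) for z_k = -6: log(7/6) = 0.1542
  log(r/|z_k|) for z_k = 1: log(7/1) = 1.9459
Sum over inside zeros: 4.3824.
I(r) = log|p(0)| + (inside sum) = 3.4012 + 4.3824 = 7.7836.
Closed form (all zeros inside, monic): I(r) = n·log(r) = 4·log(7) = 7.7836. ✓

I(r) ≈ 7.7836.


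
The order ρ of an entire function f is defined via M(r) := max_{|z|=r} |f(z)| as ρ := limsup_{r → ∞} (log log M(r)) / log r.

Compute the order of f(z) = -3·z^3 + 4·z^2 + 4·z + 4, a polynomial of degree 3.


|f(z)| ≤ Σ|c_k|·r^k = O(r^3) as r → ∞. Polynomial growth is O(e^{r^ε}) for every ε > 0 (since r^3/e^{r^ε} → 0), so ρ ≤ ε for all ε > 0, i.e. ρ = 0. Every nonconstant polynomial has order 0.
Therefore ρ = 0.

Order ρ = 0.
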